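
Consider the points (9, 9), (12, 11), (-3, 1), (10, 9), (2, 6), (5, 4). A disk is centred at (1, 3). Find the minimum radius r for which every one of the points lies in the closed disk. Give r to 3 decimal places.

13.601

The required radius is the distance from (1, 3) to the farthest point.
Squared distances: 100, 185, 20, 117, 10, 17.
Maximum is 185, attained at (12, 11).
r = √185 ≈ 13.601.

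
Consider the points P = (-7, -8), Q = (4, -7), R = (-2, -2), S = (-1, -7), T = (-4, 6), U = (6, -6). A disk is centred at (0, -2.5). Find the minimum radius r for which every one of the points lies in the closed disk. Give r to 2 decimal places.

The required radius is the distance from (0, -2.5) to the farthest point.
Squared distances: 79.25, 36.25, 4.25, 21.25, 88.25, 48.25.
Maximum is 88.25, attained at T.
r = √(88.25) ≈ 9.39.

9.39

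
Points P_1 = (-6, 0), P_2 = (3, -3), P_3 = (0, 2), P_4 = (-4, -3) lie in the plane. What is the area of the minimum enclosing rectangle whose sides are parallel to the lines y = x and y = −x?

54

In coordinates u = x + y, v = x − y the rectangle is axis-aligned; the map (x,y)→(u,v) scales areas by 2.
u-values: -6, 0, 2, -7; range = 2 − (-7) = 9.
v-values: -6, 6, -2, -1; range = 6 − (-6) = 12.
Area = (9 × 12) / 2 = 54.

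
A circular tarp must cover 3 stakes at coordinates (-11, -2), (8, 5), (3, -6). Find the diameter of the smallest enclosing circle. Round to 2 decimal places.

Call the three points A, B, C in the order given.
Side lengths²: AB² = 410, AC² = 212, BC² = 146.
Since AB² = 410 ≥ 212 + 146 = 358, the angle opposite AB is not acute, so the smallest enclosing circle has AB as diameter.
Centre = midpoint of AB = (-1.5, 1.5), r² = 410/4 = 102.5.
Diameter = 2r = 2√(102.5) ≈ 20.25.

20.25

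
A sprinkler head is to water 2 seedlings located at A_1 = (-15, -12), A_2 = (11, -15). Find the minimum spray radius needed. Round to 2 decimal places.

The smallest circle enclosing two points has them as diameter endpoints.
Centre = midpoint = (-2, -13.5); r² = |A_1A_2|²/4 = 685/4 = 171.25.
r = √(171.25) ≈ 13.09.

13.09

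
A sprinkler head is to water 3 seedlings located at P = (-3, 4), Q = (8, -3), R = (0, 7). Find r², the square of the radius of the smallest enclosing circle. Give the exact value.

3485/81

Side lengths²: PQ² = 170, PR² = 18, QR² = 164.
Since PQ² = 170 < 164 + 18 = 182, the triangle is acute, so the smallest enclosing circle is the circumcircle.
Circumcentre = (26/9, 10/9), r² = 3485/81.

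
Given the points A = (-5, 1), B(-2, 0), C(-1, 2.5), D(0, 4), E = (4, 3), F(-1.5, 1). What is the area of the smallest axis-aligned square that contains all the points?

The bounding box has width 9 and height 4.
An axis-aligned square enclosing the set must have side ≥ max(width, height).
So the minimum side is max(9, 4) = 9.
Area = 9² = 81.

81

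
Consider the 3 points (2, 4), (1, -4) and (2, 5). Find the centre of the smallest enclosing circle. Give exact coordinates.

(1.5, 0.5)

Call the three points A, B, C in the order given.
Side lengths²: AB² = 65, AC² = 1, BC² = 82.
Since BC² = 82 ≥ 65 + 1 = 66, the angle opposite BC is not acute, so the smallest enclosing circle has BC as diameter.
Centre = midpoint of BC = (1.5, 0.5), r² = 82/4 = 20.5.
Centre = (1.5, 0.5).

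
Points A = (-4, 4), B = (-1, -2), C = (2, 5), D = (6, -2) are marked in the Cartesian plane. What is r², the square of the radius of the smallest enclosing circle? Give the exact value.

34

A smallest enclosing disk is always determined by at most three of the input points on its boundary.
The farthest pair is A–D with squared distance 136. The circle on this segment as diameter has centre (1, 1) and r² = 136/4 = 34.
Check B: distance² to centre = 13 ≤ 34, so it lies inside.
All remaining points lie in this disk, and no smaller disk contains both endpoints, so this is the minimum enclosing circle.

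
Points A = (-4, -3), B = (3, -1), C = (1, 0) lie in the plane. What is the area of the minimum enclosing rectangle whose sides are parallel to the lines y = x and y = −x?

22.5

In coordinates u = x + y, v = x − y the rectangle is axis-aligned; the map (x,y)→(u,v) scales areas by 2.
u-values: -7, 2, 1; range = 2 − (-7) = 9.
v-values: -1, 4, 1; range = 4 − (-1) = 5.
Area = (9 × 5) / 2 = 22.5.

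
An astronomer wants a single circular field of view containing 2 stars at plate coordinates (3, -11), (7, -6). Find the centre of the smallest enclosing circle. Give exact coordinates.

(5, -8.5)

The smallest circle enclosing two points has them as diameter endpoints.
Centre = midpoint = (5, -8.5); r² = |(3, -11)−(7, -6)|²/4 = 41/4 = 10.25.
Centre = (5, -8.5).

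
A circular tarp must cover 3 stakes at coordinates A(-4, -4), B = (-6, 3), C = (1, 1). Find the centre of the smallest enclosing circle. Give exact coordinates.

(-55/18, 1/18)

Side lengths²: AB² = 53, AC² = 50, BC² = 53.
Since BC² = 53 < 53 + 50 = 103, the triangle is acute, so the smallest enclosing circle is the circumcircle.
Circumcentre = (-55/18, 1/18), r² = 2809/162.
Centre = (-55/18, 1/18).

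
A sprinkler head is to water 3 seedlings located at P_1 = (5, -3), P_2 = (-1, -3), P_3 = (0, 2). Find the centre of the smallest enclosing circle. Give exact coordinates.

(2, -1)

Side lengths²: P_1P_2² = 36, P_1P_3² = 50, P_2P_3² = 26.
Since P_1P_3² = 50 < 36 + 26 = 62, the triangle is acute, so the smallest enclosing circle is the circumcircle.
Circumcentre = (2, -1), r² = 13.
Centre = (2, -1).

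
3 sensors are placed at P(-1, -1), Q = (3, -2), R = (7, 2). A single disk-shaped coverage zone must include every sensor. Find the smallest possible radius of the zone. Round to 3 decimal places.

4.272

Side lengths²: PQ² = 17, PR² = 73, QR² = 32.
Since PR² = 73 ≥ 32 + 17 = 49, the angle opposite PR is not acute, so the smallest enclosing circle has PR as diameter.
Centre = midpoint of PR = (3, 0.5), r² = 73/4 = 18.25.
r = √(18.25) ≈ 4.272.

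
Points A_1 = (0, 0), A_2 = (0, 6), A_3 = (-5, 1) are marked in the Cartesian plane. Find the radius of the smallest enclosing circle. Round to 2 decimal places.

Side lengths²: A_1A_2² = 36, A_1A_3² = 26, A_2A_3² = 50.
Since A_2A_3² = 50 < 36 + 26 = 62, the triangle is acute, so the smallest enclosing circle is the circumcircle.
Circumcentre = (-2, 3), r² = 13.
r = √13 ≈ 3.61.

3.61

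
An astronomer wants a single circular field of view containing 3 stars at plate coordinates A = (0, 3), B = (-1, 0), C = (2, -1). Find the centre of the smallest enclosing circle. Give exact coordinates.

(1, 1)

Side lengths²: AB² = 10, AC² = 20, BC² = 10.
Since AC² = 20 ≥ 10 + 10 = 20, the angle opposite AC is not acute, so the smallest enclosing circle has AC as diameter.
Centre = midpoint of AC = (1, 1), r² = 20/4 = 5.
Centre = (1, 1).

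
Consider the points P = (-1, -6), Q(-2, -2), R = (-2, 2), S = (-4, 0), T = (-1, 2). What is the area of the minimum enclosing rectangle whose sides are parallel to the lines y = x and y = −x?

36

In coordinates u = x + y, v = x − y the rectangle is axis-aligned; the map (x,y)→(u,v) scales areas by 2.
u-values: -7, -4, 0, -4, 1; range = 1 − (-7) = 8.
v-values: 5, 0, -4, -4, -3; range = 5 − (-4) = 9.
Area = (8 × 9) / 2 = 36.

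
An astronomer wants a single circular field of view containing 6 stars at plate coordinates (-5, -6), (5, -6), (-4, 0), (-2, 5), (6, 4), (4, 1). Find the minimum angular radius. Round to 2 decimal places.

7.43

The minimum enclosing circle of a finite set is fixed by two of the points (as a diameter) or three (as a circumcircle).
The farthest pair is (-5, -6)–(6, 4) with squared distance 221. The circle on this segment as diameter has centre (0.5, -1) and r² = 221/4 = 55.25.
Check (5, -6): distance² to centre = 45.25 ≤ 55.25, so it lies inside.
All remaining points lie in this disk, and no smaller disk contains both endpoints, so this is the minimum enclosing circle.
r = √(55.25) ≈ 7.43.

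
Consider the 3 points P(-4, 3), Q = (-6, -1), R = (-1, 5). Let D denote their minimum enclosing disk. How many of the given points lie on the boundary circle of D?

2

Side lengths²: PQ² = 20, PR² = 13, QR² = 61.
Since QR² = 61 ≥ 20 + 13 = 33, the angle opposite QR is not acute, so the smallest enclosing circle has QR as diameter.
Centre = midpoint of QR = (-3.5, 2), r² = 61/4 = 15.25.
The points at distance exactly r from the centre are Q, R — 2 points.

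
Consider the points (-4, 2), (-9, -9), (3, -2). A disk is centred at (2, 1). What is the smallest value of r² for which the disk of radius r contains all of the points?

The required radius is the distance from (2, 1) to the farthest point.
Squared distances: 37, 221, 10.
Maximum is 221, attained at (-9, -9).

221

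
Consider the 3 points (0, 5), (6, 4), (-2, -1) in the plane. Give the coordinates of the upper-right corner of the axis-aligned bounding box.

x-range [-2, 6], y-range [-1, 5].
The upper-right corner is (6, 5).

(6, 5)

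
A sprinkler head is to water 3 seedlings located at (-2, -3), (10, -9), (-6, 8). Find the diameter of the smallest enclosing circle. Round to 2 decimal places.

23.35

Call the three points A, B, C in the order given.
Side lengths²: AB² = 180, AC² = 137, BC² = 545.
Since BC² = 545 ≥ 180 + 137 = 317, the angle opposite BC is not acute, so the smallest enclosing circle has BC as diameter.
Centre = midpoint of BC = (2, -0.5), r² = 545/4 = 136.25.
Diameter = 2r = 2√(136.25) ≈ 23.35.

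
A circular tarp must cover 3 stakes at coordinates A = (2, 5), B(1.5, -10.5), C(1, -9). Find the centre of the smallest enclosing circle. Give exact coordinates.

(1.75, -2.75)

Side lengths²: AB² = 240.5, AC² = 197, BC² = 2.5.
Since AB² = 240.5 ≥ 197 + 2.5 = 199.5, the angle opposite AB is not acute, so the smallest enclosing circle has AB as diameter.
Centre = midpoint of AB = (1.75, -2.75), r² = 240.5/4 = 60.125.
Centre = (1.75, -2.75).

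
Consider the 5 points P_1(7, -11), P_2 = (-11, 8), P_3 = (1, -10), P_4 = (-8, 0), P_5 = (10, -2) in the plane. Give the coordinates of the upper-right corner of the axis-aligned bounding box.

x-range [-11, 10], y-range [-11, 8].
The upper-right corner is (10, 8).

(10, 8)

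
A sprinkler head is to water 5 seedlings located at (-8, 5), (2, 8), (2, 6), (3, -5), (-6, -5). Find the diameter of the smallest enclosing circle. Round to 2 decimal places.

15.31

The minimum enclosing circle of a finite set is fixed by two of the points (as a diameter) or three (as a circumcircle).
The minimum enclosing circle is determined by three boundary points: (2, 8), (3, -5), (-6, -5).
Their circumcentre is (-1.5, 31/26) with r² = 19805/338.
The farthest remaining point (-8, 5) is at distance² 19181/338 ≤ 19805/338.
Diameter = 2r = 2√(19805/338) ≈ 15.31.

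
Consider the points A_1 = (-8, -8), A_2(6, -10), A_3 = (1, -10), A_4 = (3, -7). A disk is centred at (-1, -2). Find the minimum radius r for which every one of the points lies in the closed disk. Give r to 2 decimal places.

10.63

The required radius is the distance from (-1, -2) to the farthest point.
Squared distances: 85, 113, 68, 41.
Maximum is 113, attained at A_2.
r = √113 ≈ 10.63.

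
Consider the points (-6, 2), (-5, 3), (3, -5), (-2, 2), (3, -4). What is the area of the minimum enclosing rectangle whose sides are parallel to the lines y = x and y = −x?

In coordinates u = x + y, v = x − y the rectangle is axis-aligned; the map (x,y)→(u,v) scales areas by 2.
u-values: -4, -2, -2, 0, -1; range = 0 − (-4) = 4.
v-values: -8, -8, 8, -4, 7; range = 8 − (-8) = 16.
Area = (4 × 16) / 2 = 32.

32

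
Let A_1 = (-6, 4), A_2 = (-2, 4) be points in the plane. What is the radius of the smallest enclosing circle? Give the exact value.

2

The smallest circle enclosing two points has them as diameter endpoints.
Centre = midpoint = (-4, 4); r² = |A_1A_2|²/4 = 16/4 = 4.
r = √4 = 2.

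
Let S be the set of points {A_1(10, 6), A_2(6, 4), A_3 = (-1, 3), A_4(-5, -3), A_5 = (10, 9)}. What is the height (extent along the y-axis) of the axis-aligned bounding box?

max y = 9, min y = -3, so height = 12.

12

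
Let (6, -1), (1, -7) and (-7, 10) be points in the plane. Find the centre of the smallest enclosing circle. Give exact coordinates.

(-3, 1.5)

Call the three points A, B, C in the order given.
Side lengths²: AB² = 61, AC² = 290, BC² = 353.
Since BC² = 353 ≥ 290 + 61 = 351, the angle opposite BC is not acute, so the smallest enclosing circle has BC as diameter.
Centre = midpoint of BC = (-3, 1.5), r² = 353/4 = 88.25.
Centre = (-3, 1.5).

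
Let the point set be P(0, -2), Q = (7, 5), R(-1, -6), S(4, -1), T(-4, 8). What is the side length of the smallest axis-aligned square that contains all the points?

14

The bounding box has width 11 and height 14.
An axis-aligned square enclosing the set must have side ≥ max(width, height).
So the minimum side is max(11, 14) = 14.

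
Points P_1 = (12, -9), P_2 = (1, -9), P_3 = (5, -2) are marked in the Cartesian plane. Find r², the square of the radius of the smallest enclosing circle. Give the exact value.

32.5

Side lengths²: P_1P_2² = 121, P_1P_3² = 98, P_2P_3² = 65.
Since P_1P_2² = 121 < 98 + 65 = 163, the triangle is acute, so the smallest enclosing circle is the circumcircle.
Circumcentre = (6.5, -7.5), r² = 32.5.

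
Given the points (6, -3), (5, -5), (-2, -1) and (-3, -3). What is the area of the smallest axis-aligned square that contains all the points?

The bounding box has width 9 and height 4.
An axis-aligned square enclosing the set must have side ≥ max(width, height).
So the minimum side is max(9, 4) = 9.
Area = 9² = 81.

81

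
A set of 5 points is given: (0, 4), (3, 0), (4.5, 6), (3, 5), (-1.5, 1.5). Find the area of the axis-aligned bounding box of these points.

36

x ranges over [-1.5, 4.5], width 6.
y ranges over [0, 6], height 6.
Area = 6 × 6 = 36.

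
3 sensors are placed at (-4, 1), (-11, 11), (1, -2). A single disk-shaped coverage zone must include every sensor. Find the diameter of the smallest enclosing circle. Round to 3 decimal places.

Call the three points A, B, C in the order given.
Side lengths²: AB² = 149, AC² = 34, BC² = 313.
Since BC² = 313 ≥ 149 + 34 = 183, the angle opposite BC is not acute, so the smallest enclosing circle has BC as diameter.
Centre = midpoint of BC = (-5, 4.5), r² = 313/4 = 78.25.
Diameter = 2r = 2√(78.25) ≈ 17.692.

17.692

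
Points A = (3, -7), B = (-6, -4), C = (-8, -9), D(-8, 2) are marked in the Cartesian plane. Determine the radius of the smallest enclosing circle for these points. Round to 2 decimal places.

The minimum enclosing circle is determined by three boundary points: A, C, D.
Their circumcentre is (-73/22, -3.5) with r² = 12625/242.
The farthest remaining point B is at distance² 1801/242 ≤ 12625/242.
r = √(12625/242) ≈ 7.22.

7.22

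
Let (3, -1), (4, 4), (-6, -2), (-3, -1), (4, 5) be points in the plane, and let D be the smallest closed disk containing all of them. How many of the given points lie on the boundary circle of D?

2

By Welzl's lemma the MEC is supported by two points (diametrically opposite) or three points (on a circumcircle).
The farthest pair is (-6, -2)–(4, 5) with squared distance 149. The circle on this segment as diameter has centre (-1, 1.5) and r² = 149/4 = 37.25.
Check (3, -1): distance² to centre = 22.25 ≤ 37.25, so it lies inside.
All remaining points lie in this disk, and no smaller disk contains both endpoints, so this is the minimum enclosing circle.
The points at distance exactly r from the centre are (-6, -2), (4, 5) — 2 points.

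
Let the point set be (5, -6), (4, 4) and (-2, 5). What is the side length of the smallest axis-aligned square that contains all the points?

11

The bounding box has width 7 and height 11.
An axis-aligned square enclosing the set must have side ≥ max(width, height).
So the minimum side is max(7, 11) = 11.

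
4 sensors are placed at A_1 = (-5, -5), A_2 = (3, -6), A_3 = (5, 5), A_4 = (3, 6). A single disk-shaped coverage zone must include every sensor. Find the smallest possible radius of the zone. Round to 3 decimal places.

7.071

The minimum enclosing circle of a finite set is fixed by two of the points (as a diameter) or three (as a circumcircle).
The farthest pair is A_1–A_3 with squared distance 200. The circle on this segment as diameter has centre (0, 0) and r² = 200/4 = 50.
Check A_2: distance² to centre = 45 ≤ 50, so it lies inside.
All remaining points lie in this disk, and no smaller disk contains both endpoints, so this is the minimum enclosing circle.
r = √50 ≈ 7.071.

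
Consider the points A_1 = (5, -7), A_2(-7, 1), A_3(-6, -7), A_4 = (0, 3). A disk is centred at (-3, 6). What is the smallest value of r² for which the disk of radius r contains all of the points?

233

The required radius is the distance from (-3, 6) to the farthest point.
Squared distances: 233, 41, 178, 18.
Maximum is 233, attained at A_1.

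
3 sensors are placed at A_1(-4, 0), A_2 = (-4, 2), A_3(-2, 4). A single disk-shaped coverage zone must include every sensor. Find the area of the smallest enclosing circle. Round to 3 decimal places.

Side lengths²: A_1A_2² = 4, A_1A_3² = 20, A_2A_3² = 8.
Since A_1A_3² = 20 ≥ 8 + 4 = 12, the angle opposite A_1A_3 is not acute, so the smallest enclosing circle has A_1A_3 as diameter.
Centre = midpoint of A_1A_3 = (-3, 2), r² = 20/4 = 5.
Area = π·r² = π·5 ≈ 15.708.

15.708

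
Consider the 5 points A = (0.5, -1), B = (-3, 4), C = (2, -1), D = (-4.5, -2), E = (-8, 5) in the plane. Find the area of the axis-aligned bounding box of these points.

70

x ranges over [-8, 2], width 10.
y ranges over [-2, 5], height 7.
Area = 10 × 7 = 70.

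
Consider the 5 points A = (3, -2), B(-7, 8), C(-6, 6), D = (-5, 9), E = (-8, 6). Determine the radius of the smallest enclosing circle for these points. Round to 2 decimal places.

A smallest enclosing disk is always determined by at most three of the input points on its boundary.
The farthest pair is A–B with squared distance 200. The circle on this segment as diameter has centre (-2, 3) and r² = 200/4 = 50.
Check C: distance² to centre = 25 ≤ 50, so it lies inside.
All remaining points lie in this disk, and no smaller disk contains both endpoints, so this is the minimum enclosing circle.
r = √50 ≈ 7.07.

7.07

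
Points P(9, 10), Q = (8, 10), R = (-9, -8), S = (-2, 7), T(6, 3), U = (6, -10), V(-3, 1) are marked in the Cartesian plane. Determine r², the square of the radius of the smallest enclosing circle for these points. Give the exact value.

The farthest pair is P–R with squared distance 648. The circle on this segment as diameter has centre (0, 1) and r² = 648/4 = 162.
Check Q: distance² to centre = 145 ≤ 162, so it lies inside.
All remaining points lie in this disk, and no smaller disk contains both endpoints, so this is the minimum enclosing circle.

162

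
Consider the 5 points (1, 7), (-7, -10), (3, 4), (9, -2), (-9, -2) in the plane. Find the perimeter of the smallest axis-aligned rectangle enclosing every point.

70

Width = max x − min x = 9 − (-9) = 18.
Height = max y − min y = 7 − (-10) = 17.
Perimeter = 2(18 + 17) = 70.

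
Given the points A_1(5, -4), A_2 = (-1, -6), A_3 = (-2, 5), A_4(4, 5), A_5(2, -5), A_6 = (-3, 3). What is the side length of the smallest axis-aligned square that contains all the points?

11

The bounding box has width 8 and height 11.
An axis-aligned square enclosing the set must have side ≥ max(width, height).
So the minimum side is max(8, 11) = 11.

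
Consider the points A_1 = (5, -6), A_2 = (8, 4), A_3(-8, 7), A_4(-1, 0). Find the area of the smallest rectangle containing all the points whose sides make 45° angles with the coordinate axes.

169

In coordinates u = x + y, v = x − y the rectangle is axis-aligned; the map (x,y)→(u,v) scales areas by 2.
u-values: -1, 12, -1, -1; range = 12 − (-1) = 13.
v-values: 11, 4, -15, -1; range = 11 − (-15) = 26.
Area = (13 × 26) / 2 = 169.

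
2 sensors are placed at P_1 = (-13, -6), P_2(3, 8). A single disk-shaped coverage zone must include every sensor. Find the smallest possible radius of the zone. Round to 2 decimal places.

The smallest circle enclosing two points has them as diameter endpoints.
Centre = midpoint = (-5, 1); r² = |P_1P_2|²/4 = 452/4 = 113.
r = √113 ≈ 10.63.

10.63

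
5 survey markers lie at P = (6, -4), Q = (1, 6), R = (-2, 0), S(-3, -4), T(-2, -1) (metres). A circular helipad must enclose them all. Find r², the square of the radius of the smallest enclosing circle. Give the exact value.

36.25

The minimum enclosing circle is determined by three boundary points: P, Q, S.
Their circumcentre is (1.5, 0) with r² = 36.25.
The farthest remaining point T is at distance² 13.25 ≤ 36.25.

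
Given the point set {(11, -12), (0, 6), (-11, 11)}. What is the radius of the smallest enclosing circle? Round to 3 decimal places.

15.914

Call the three points A, B, C in the order given.
Side lengths²: AB² = 445, AC² = 1013, BC² = 146.
Since AC² = 1013 ≥ 445 + 146 = 591, the angle opposite AC is not acute, so the smallest enclosing circle has AC as diameter.
Centre = midpoint of AC = (0, -0.5), r² = 1013/4 = 253.25.
r = √(253.25) ≈ 15.914.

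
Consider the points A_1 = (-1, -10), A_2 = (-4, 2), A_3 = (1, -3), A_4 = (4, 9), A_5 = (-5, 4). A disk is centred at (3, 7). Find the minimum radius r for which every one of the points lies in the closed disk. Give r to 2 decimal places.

17.46

The required radius is the distance from (3, 7) to the farthest point.
Squared distances: 305, 74, 104, 5, 73.
Maximum is 305, attained at A_1.
r = √305 ≈ 17.46.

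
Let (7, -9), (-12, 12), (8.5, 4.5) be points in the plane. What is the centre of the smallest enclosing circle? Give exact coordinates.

Call the three points A, B, C in the order given.
Side lengths²: AB² = 802, AC² = 184.5, BC² = 476.5.
Since AB² = 802 ≥ 476.5 + 184.5 = 661, the angle opposite AB is not acute, so the smallest enclosing circle has AB as diameter.
Centre = midpoint of AB = (-2.5, 1.5), r² = 802/4 = 200.5.
Centre = (-2.5, 1.5).

(-2.5, 1.5)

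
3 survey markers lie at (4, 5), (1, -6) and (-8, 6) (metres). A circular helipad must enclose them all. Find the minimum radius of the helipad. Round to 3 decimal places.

7.628

Call the three points A, B, C in the order given.
Side lengths²: AB² = 130, AC² = 145, BC² = 225.
Since BC² = 225 < 145 + 130 = 275, the triangle is acute, so the smallest enclosing circle is the circumcircle.
Circumcentre = (-43/18, 5/6), r² = 9425/162.
r = √(9425/162) ≈ 7.628.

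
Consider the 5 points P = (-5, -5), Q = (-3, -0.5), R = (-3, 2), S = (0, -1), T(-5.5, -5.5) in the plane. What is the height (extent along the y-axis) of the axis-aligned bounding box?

7.5

max y = 2, min y = -5.5, so height = 7.5.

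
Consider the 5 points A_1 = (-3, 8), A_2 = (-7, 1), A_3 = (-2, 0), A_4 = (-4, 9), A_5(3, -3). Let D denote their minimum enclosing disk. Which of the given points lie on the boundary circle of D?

A_4, A_5

The minimum enclosing circle of a finite set is fixed by two of the points (as a diameter) or three (as a circumcircle).
The farthest pair is A_4–A_5 with squared distance 193. The circle on this segment as diameter has centre (-0.5, 3) and r² = 193/4 = 48.25.
Check A_1: distance² to centre = 31.25 ≤ 48.25, so it lies inside.
All remaining points lie in this disk, and no smaller disk contains both endpoints, so this is the minimum enclosing circle.
The points at distance exactly r from the centre are A_4, A_5 — 2 points.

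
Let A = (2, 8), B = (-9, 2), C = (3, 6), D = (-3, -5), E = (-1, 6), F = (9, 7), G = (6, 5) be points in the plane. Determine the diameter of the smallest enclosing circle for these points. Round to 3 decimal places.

The minimum enclosing circle of a finite set is fixed by two of the points (as a diameter) or three (as a circumcircle).
The minimum enclosing circle is determined by three boundary points: B, D, F.
Their circumcentre is (5/26, 99/26) with r² = 29665/338.
The farthest remaining point G is at distance² 11881/338 ≤ 29665/338.
Diameter = 2r = 2√(29665/338) ≈ 18.737.

18.737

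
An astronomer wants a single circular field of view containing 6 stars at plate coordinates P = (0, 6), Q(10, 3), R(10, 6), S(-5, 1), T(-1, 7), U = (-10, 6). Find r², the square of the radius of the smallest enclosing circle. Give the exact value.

A smallest enclosing disk is always determined by at most three of the input points on its boundary.
The farthest pair is Q–U with squared distance 409. The circle on this segment as diameter has centre (0, 4.5) and r² = 409/4 = 102.25.
Check P: distance² to centre = 2.25 ≤ 102.25, so it lies inside.
All remaining points lie in this disk, and no smaller disk contains both endpoints, so this is the minimum enclosing circle.

102.25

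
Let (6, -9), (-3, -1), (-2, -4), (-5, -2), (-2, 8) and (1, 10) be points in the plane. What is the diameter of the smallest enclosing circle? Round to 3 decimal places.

By Welzl's lemma the MEC is supported by two points (diametrically opposite) or three points (on a circumcircle).
The farthest pair is (6, -9)–(1, 10) with squared distance 386. The circle on this segment as diameter has centre (3.5, 0.5) and r² = 386/4 = 96.5.
Check (-3, -1): distance² to centre = 44.5 ≤ 96.5, so it lies inside.
All remaining points lie in this disk, and no smaller disk contains both endpoints, so this is the minimum enclosing circle.
Diameter = 2r = 2√(96.5) ≈ 19.647.

19.647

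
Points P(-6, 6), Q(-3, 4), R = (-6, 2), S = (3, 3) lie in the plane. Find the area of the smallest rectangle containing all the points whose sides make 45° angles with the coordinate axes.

In coordinates u = x + y, v = x − y the rectangle is axis-aligned; the map (x,y)→(u,v) scales areas by 2.
u-values: 0, 1, -4, 6; range = 6 − (-4) = 10.
v-values: -12, -7, -8, 0; range = 0 − (-12) = 12.
Area = (10 × 12) / 2 = 60.

60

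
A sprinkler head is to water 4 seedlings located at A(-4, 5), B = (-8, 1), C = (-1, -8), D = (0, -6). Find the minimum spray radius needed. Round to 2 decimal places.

By Welzl's lemma the MEC is supported by two points (diametrically opposite) or three points (on a circumcircle).
The farthest pair is A–C with squared distance 178. The circle on this segment as diameter has centre (-2.5, -1.5) and r² = 178/4 = 44.5.
Check B: distance² to centre = 36.5 ≤ 44.5, so it lies inside.
All remaining points lie in this disk, and no smaller disk contains both endpoints, so this is the minimum enclosing circle.
r = √(44.5) ≈ 6.67.

6.67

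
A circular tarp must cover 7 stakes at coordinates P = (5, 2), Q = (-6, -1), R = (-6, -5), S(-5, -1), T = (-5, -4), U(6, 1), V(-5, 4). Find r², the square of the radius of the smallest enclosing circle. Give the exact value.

The minimum enclosing circle is determined by three boundary points: R, U, V.
Their circumcentre is (-8/17, -18/17) with r² = 13325/289.
The farthest remaining point P is at distance² 11353/289 ≤ 13325/289.

13325/289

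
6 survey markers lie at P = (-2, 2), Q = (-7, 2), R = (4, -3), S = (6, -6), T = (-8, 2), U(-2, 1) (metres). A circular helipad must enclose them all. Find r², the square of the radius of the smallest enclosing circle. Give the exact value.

By Welzl's lemma the MEC is supported by two points (diametrically opposite) or three points (on a circumcircle).
The farthest pair is S–T with squared distance 260. The circle on this segment as diameter has centre (-1, -2) and r² = 260/4 = 65.
Check P: distance² to centre = 17 ≤ 65, so it lies inside.
All remaining points lie in this disk, and no smaller disk contains both endpoints, so this is the minimum enclosing circle.

65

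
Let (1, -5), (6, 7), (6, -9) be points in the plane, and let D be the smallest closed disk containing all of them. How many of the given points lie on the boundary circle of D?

2

Call the three points A, B, C in the order given.
Side lengths²: AB² = 169, AC² = 41, BC² = 256.
Since BC² = 256 ≥ 169 + 41 = 210, the angle opposite BC is not acute, so the smallest enclosing circle has BC as diameter.
Centre = midpoint of BC = (6, -1), r² = 256/4 = 64.
The points at distance exactly r from the centre are (6, 7), (6, -9) — 2 points.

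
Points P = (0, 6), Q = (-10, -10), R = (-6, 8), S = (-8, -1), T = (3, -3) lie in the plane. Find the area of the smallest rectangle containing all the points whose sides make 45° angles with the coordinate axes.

In coordinates u = x + y, v = x − y the rectangle is axis-aligned; the map (x,y)→(u,v) scales areas by 2.
u-values: 6, -20, 2, -9, 0; range = 6 − (-20) = 26.
v-values: -6, 0, -14, -7, 6; range = 6 − (-14) = 20.
Area = (26 × 20) / 2 = 260.

260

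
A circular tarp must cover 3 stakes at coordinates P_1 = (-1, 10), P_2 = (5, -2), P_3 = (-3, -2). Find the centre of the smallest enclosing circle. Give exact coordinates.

Side lengths²: P_1P_2² = 180, P_1P_3² = 148, P_2P_3² = 64.
Since P_1P_2² = 180 < 148 + 64 = 212, the triangle is acute, so the smallest enclosing circle is the circumcircle.
Circumcentre = (1, 3.5), r² = 46.25.
Centre = (1, 3.5).

(1, 3.5)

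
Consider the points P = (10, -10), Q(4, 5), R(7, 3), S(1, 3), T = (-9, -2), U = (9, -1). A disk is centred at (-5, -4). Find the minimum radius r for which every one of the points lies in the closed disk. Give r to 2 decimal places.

16.16

The required radius is the distance from (-5, -4) to the farthest point.
Squared distances: 261, 162, 193, 85, 20, 205.
Maximum is 261, attained at P.
r = √261 ≈ 16.16.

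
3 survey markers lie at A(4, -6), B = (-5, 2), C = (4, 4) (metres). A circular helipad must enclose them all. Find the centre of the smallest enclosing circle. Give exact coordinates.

Side lengths²: AB² = 145, AC² = 100, BC² = 85.
Since AB² = 145 < 100 + 85 = 185, the triangle is acute, so the smallest enclosing circle is the circumcircle.
Circumcentre = (7/18, -1), r² = 12325/324.
Centre = (7/18, -1).

(7/18, -1)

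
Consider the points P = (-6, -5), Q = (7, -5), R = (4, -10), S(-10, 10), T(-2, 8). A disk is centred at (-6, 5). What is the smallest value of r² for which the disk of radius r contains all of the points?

325

The required radius is the distance from (-6, 5) to the farthest point.
Squared distances: 100, 269, 325, 41, 25.
Maximum is 325, attained at R.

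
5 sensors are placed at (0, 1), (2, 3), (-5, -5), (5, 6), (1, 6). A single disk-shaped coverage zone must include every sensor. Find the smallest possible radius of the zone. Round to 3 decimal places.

By Welzl's lemma the MEC is supported by two points (diametrically opposite) or three points (on a circumcircle).
The farthest pair is (-5, -5)–(5, 6) with squared distance 221. The circle on this segment as diameter has centre (0, 0.5) and r² = 221/4 = 55.25.
Check (0, 1): distance² to centre = 0.25 ≤ 55.25, so it lies inside.
All remaining points lie in this disk, and no smaller disk contains both endpoints, so this is the minimum enclosing circle.
r = √(55.25) ≈ 7.433.

7.433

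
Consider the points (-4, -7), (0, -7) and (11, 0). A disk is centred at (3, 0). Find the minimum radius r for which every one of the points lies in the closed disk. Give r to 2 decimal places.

The required radius is the distance from (3, 0) to the farthest point.
Squared distances: 98, 58, 64.
Maximum is 98, attained at (-4, -7).
r = √98 ≈ 9.90.

9.90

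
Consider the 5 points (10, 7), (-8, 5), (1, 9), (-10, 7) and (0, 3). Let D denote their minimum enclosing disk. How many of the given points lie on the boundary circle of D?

2

The farthest pair is (10, 7)–(-10, 7) with squared distance 400. The circle on this segment as diameter has centre (0, 7) and r² = 400/4 = 100.
Check (-8, 5): distance² to centre = 68 ≤ 100, so it lies inside.
All remaining points lie in this disk, and no smaller disk contains both endpoints, so this is the minimum enclosing circle.
The points at distance exactly r from the centre are (10, 7), (-10, 7) — 2 points.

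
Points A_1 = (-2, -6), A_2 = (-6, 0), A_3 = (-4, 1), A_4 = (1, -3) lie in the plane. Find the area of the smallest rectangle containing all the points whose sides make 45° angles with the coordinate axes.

In coordinates u = x + y, v = x − y the rectangle is axis-aligned; the map (x,y)→(u,v) scales areas by 2.
u-values: -8, -6, -3, -2; range = -2 − (-8) = 6.
v-values: 4, -6, -5, 4; range = 4 − (-6) = 10.
Area = (6 × 10) / 2 = 30.

30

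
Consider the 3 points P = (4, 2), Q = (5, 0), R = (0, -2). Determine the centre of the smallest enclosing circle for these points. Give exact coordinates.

Side lengths²: PQ² = 5, PR² = 32, QR² = 29.
Since PR² = 32 < 29 + 5 = 34, the triangle is acute, so the smallest enclosing circle is the circumcircle.
Circumcentre = (13/6, -1/6), r² = 145/18.
Centre = (13/6, -1/6).

(13/6, -1/6)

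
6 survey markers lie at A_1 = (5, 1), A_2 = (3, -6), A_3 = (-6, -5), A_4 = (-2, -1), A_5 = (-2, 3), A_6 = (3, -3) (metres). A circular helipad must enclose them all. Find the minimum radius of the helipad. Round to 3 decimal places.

The farthest pair is A_1–A_3 with squared distance 157. The circle on this segment as diameter has centre (-0.5, -2) and r² = 157/4 = 39.25.
Check A_2: distance² to centre = 28.25 ≤ 39.25, so it lies inside.
All remaining points lie in this disk, and no smaller disk contains both endpoints, so this is the minimum enclosing circle.
r = √(39.25) ≈ 6.265.

6.265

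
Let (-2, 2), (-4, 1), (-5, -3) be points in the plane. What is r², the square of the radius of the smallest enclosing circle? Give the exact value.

8.5

Call the three points A, B, C in the order given.
Side lengths²: AB² = 5, AC² = 34, BC² = 17.
Since AC² = 34 ≥ 17 + 5 = 22, the angle opposite AC is not acute, so the smallest enclosing circle has AC as diameter.
Centre = midpoint of AC = (-3.5, -0.5), r² = 34/4 = 8.5.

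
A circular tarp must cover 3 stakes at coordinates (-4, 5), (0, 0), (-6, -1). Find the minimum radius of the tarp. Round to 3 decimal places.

Call the three points A, B, C in the order given.
Side lengths²: AB² = 41, AC² = 40, BC² = 37.
Since AB² = 41 < 40 + 37 = 77, the triangle is acute, so the smallest enclosing circle is the circumcircle.
Circumcentre = (-113/34, 49/34), r² = 7585/578.
r = √(7585/578) ≈ 3.623.

3.623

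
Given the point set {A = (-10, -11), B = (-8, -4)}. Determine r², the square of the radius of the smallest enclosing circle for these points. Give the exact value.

13.25

The smallest circle enclosing two points has them as diameter endpoints.
Centre = midpoint = (-9, -7.5); r² = |AB|²/4 = 53/4 = 13.25.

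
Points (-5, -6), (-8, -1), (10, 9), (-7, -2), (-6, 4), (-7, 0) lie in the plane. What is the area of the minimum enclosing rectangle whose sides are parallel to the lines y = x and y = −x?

In coordinates u = x + y, v = x − y the rectangle is axis-aligned; the map (x,y)→(u,v) scales areas by 2.
u-values: -11, -9, 19, -9, -2, -7; range = 19 − (-11) = 30.
v-values: 1, -7, 1, -5, -10, -7; range = 1 − (-10) = 11.
Area = (30 × 11) / 2 = 165.

165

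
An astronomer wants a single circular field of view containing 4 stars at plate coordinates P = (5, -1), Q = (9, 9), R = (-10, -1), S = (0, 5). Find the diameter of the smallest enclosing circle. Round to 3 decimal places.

The minimum enclosing circle of a finite set is fixed by two of the points (as a diameter) or three (as a circumcircle).
The farthest pair is Q–R with squared distance 461. The circle on this segment as diameter has centre (-0.5, 4) and r² = 461/4 = 115.25.
Check P: distance² to centre = 55.25 ≤ 115.25, so it lies inside.
All remaining points lie in this disk, and no smaller disk contains both endpoints, so this is the minimum enclosing circle.
Diameter = 2r = 2√(115.25) ≈ 21.471.

21.471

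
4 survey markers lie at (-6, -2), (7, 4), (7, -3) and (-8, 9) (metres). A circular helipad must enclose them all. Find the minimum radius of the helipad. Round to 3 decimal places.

The minimum enclosing circle of a finite set is fixed by two of the points (as a diameter) or three (as a circumcircle).
The farthest pair is (7, -3)–(-8, 9) with squared distance 369. The circle on this segment as diameter has centre (-0.5, 3) and r² = 369/4 = 92.25.
Check (-6, -2): distance² to centre = 55.25 ≤ 92.25, so it lies inside.
All remaining points lie in this disk, and no smaller disk contains both endpoints, so this is the minimum enclosing circle.
r = √(92.25) ≈ 9.605.

9.605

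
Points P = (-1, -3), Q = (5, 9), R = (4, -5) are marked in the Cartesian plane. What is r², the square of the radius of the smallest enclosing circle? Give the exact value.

28565/576

Side lengths²: PQ² = 180, PR² = 29, QR² = 197.
Since QR² = 197 < 180 + 29 = 209, the triangle is acute, so the smallest enclosing circle is the circumcircle.
Circumcentre = (47/12, 49/24), r² = 28565/576.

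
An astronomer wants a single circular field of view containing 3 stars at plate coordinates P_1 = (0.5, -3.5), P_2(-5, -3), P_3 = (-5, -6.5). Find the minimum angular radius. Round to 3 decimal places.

Side lengths²: P_1P_2² = 30.5, P_1P_3² = 39.25, P_2P_3² = 12.25.
Since P_1P_3² = 39.25 < 30.5 + 12.25 = 42.75, the triangle is acute, so the smallest enclosing circle is the circumcircle.
Circumcentre = (-105/44, -4.75), r² = 9577/968.
r = √(9577/968) ≈ 3.145.

3.145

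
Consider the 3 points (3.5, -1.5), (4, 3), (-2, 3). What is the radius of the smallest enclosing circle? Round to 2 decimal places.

3.58

Call the three points A, B, C in the order given.
Side lengths²: AB² = 20.5, AC² = 50.5, BC² = 36.
Since AC² = 50.5 < 36 + 20.5 = 56.5, the triangle is acute, so the smallest enclosing circle is the circumcircle.
Circumcentre = (1, 19/18), r² = 4141/324.
r = √(4141/324) ≈ 3.58.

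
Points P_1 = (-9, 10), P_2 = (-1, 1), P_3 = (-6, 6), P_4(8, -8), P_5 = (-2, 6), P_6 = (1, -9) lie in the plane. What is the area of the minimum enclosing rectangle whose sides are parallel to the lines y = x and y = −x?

210

In coordinates u = x + y, v = x − y the rectangle is axis-aligned; the map (x,y)→(u,v) scales areas by 2.
u-values: 1, 0, 0, 0, 4, -8; range = 4 − (-8) = 12.
v-values: -19, -2, -12, 16, -8, 10; range = 16 − (-19) = 35.
Area = (12 × 35) / 2 = 210.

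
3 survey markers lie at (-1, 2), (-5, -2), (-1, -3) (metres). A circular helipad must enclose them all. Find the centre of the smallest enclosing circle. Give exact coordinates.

(-2.5, -0.5)

Call the three points A, B, C in the order given.
Side lengths²: AB² = 32, AC² = 25, BC² = 17.
Since AB² = 32 < 25 + 17 = 42, the triangle is acute, so the smallest enclosing circle is the circumcircle.
Circumcentre = (-2.5, -0.5), r² = 8.5.
Centre = (-2.5, -0.5).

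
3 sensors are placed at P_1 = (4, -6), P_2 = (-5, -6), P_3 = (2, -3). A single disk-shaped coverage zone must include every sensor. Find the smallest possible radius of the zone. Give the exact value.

Side lengths²: P_1P_2² = 81, P_1P_3² = 13, P_2P_3² = 58.
Since P_1P_2² = 81 ≥ 58 + 13 = 71, the angle opposite P_1P_2 is not acute, so the smallest enclosing circle has P_1P_2 as diameter.
Centre = midpoint of P_1P_2 = (-0.5, -6), r² = 81/4 = 20.25.
r = √(20.25) = 4.5.

4.5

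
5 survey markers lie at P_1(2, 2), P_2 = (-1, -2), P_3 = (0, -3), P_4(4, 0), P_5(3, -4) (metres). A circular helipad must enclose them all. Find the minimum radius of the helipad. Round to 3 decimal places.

A smallest enclosing disk is always determined by at most three of the input points on its boundary.
The minimum enclosing circle is determined by three boundary points: P_1, P_2, P_5.
Their circumcentre is (43/22, -12/11) with r² = 4625/484.
The farthest remaining point P_3 is at distance² 3613/484 ≤ 4625/484.
r = √(4625/484) ≈ 3.091.

3.091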